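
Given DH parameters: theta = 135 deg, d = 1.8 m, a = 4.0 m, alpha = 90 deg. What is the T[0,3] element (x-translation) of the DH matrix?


T[0,3] = a * cos(theta)
= 4.0 * cos(135 deg)
= 4.0 * -0.7071
= -2.8284


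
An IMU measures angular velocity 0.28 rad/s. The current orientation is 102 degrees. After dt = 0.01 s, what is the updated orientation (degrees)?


delta_theta = w * dt = 0.28 * 0.01 = 0.0028 rad
= 0.1604 deg
theta_new = 102 + 0.1604 = 102.1604 deg


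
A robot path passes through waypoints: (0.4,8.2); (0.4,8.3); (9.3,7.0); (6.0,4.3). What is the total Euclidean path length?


Segment lengths:
  seg1 = sqrt((0.0)^2 + (0.1)^2) = 0.1
  seg2 = sqrt((8.9)^2 + (-1.3)^2) = 8.9944
  seg3 = sqrt((-3.3)^2 + (-2.7)^2) = 4.2638
Total = 13.3582


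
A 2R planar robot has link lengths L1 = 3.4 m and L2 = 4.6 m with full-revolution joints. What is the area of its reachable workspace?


r_max = L1 + L2 = 8.0 m
r_min = |L1 - L2| = 1.2 m
Area = pi*(r_max^2 - r_min^2)
= pi*(64.0 - 1.44)
= pi * 62.56
= 196.538 m^2


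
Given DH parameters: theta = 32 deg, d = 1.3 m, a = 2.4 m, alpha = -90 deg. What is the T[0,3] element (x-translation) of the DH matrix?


T[0,3] = a * cos(theta)
= 2.4 * cos(32 deg)
= 2.4 * 0.848
= 2.0353


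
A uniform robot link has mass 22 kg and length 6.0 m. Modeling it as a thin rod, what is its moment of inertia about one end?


I = (1/3) * m * L^2
= (1/3) * 22 * 6.0^2
= 0.333333 * 22 * 36.0
= 264.0 kg*m^2


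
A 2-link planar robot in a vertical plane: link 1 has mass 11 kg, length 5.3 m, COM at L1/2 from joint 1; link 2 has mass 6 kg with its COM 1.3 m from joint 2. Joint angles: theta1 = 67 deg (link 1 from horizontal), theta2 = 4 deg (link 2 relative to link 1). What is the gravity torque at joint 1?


Horizontal distance from joint 1 to link-1 COM:
  x_c1 = (L1/2)*cos(t1) = 2.65 * 0.3907 = 1.0354 m
Horizontal distance from joint 1 to link-2 COM:
  x_c2 = L1*cos(t1) + Lc2*cos(t1+t2)
       = 5.3*0.3907 + 1.3*0.3256 = 2.4941 m
tau1 = m1*g*x_c1 + m2*g*x_c2
     = 11*9.81*1.0354 + 6*9.81*2.4941
     = 111.7341 + 146.8035
     = 258.5376 Nm


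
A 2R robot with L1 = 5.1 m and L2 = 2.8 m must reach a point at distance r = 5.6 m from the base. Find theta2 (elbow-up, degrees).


cos(theta2) = (r^2 - L1^2 - L2^2) / (2*L1*L2)
cos(theta2) = (31.36 - 26.01 - 7.84) / 28.56
cos(theta2) = -0.087185
theta2 = 95.0017 degrees


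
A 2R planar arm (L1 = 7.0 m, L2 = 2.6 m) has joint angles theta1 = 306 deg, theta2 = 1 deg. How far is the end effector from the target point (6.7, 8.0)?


End effector via forward kinematics:
x = L1*cos(t1) + L2*cos(t1+t2) = 5.6792
y = L1*sin(t1) + L2*sin(t1+t2) = -7.7396
Distance to target:
d = sqrt((6.7 - 5.6792)^2 + (8.0 - -7.7396)^2)
= sqrt(1.042 + 247.7341)
= 15.7726 m


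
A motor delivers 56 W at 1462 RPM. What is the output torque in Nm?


omega = 1462 * 2*pi/60 = 153.1003 rad/s
tau = P / omega = 56 / 153.1003
= 0.3658 Nm


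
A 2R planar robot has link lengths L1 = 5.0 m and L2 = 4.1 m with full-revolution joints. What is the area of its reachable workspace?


r_max = L1 + L2 = 9.1 m
r_min = |L1 - L2| = 0.9 m
Area = pi*(r_max^2 - r_min^2)
= pi*(82.81 - 0.81)
= pi * 82.0
= 257.6106 m^2


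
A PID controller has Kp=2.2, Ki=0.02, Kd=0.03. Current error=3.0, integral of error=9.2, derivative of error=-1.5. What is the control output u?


u = Kp*e + Ki*int(e) + Kd*de/dt
= 2.2*3.0 + 0.02*9.2 + 0.03*(-1.5)
= 6.6 + 0.184 + -0.045
= 6.739


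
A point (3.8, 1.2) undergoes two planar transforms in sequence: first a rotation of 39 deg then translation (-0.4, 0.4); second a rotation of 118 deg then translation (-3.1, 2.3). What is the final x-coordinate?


After transform 1:
x1 = cos(39)*3.8 - sin(39)*1.2 + -0.4 = 1.798
y1 = sin(39)*3.8 + cos(39)*1.2 + 0.4 = 3.724
After transform 2:
x2 = cos(118)*1.798 - sin(118)*3.724 + -3.1
= -7.2322


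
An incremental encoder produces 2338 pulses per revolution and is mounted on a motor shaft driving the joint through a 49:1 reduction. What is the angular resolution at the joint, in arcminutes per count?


counts per rev = 2338
effective counts at joint = 2338 * 49 = 114562
resolution = 360*60 / 114562
= 0.1885 arcmin/count


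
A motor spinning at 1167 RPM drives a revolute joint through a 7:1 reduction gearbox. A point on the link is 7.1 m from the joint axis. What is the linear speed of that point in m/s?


omega_motor = 1167 * 2*pi/60 = 122.208 rad/s
omega_joint = omega_motor / 7 = 17.4583 rad/s
v = omega_joint * r = 17.4583 * 7.1
= 123.9538 m/s


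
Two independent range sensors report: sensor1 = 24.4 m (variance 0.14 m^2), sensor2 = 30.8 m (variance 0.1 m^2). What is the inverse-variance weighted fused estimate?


w1 = (1/var1) / (1/var1 + 1/var2)
   = 7.1429 / (7.1429 + 10.0) = 0.4167
w2 = 1 - w1 = 0.5833
fused = w1*s1 + w2*s2 = 10.1667 + 17.9667
= 28.1333 m


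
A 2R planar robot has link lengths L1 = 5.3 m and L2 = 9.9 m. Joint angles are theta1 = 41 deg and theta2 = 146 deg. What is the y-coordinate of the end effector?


Convert angles to radians: theta1 = 0.7156, theta2 = 2.5482
y = L1*sin(theta1) + L2*sin(theta1+theta2)
y = 3.4771 + -1.2065
y = 2.2706


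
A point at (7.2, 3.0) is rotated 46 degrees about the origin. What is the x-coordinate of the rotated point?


x' = x*cos(theta) - y*sin(theta)
cos(46 deg) = 0.6947, sin(46 deg) = 0.7193
x' = 7.2 * 0.6947 - 3.0 * 0.7193
= 5.0015 - 2.158
= 2.8435


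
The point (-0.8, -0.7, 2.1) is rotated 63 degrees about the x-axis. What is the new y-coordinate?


Rotation about x-axis: y' = y*cos(theta) - z*sin(theta)
= -0.7 * 0.454 - 2.1 * 0.891
= -2.1889


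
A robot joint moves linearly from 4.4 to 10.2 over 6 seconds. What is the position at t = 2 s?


s = t/T = 2/6 = 0.3333
p(t) = p0 + (pf-p0)*s
= 4.4 + (10.2 - 4.4) * 0.3333
= 6.3333


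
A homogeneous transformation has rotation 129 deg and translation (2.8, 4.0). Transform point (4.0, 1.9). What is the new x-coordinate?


x' = cos(theta)*px - sin(theta)*py + tx
= -0.6293*4.0 - 0.7771*1.9 + 2.8
= -1.1939


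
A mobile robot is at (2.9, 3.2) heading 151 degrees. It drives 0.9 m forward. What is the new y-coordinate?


y_new = y0 + d*sin(theta)
= 3.2 + 0.9*sin(151)
= 3.2 + 0.4363
= 3.6363


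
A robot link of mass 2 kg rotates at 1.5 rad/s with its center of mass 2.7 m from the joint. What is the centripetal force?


F = m * omega^2 * r
= 2 * 1.5^2 * 2.7
= 2 * 2.25 * 2.7
= 12.15 N


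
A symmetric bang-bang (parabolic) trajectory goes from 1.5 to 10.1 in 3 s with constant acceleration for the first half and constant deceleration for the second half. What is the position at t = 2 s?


Symmetric rest-to-rest: each phase covers (pf-p0)/2 in time T/2. 0.5*a*(T/2)^2 = (pf-p0)/2 => a = 4*(pf-p0)/T^2
a = 4*(10.1-1.5)/3^2 = 3.8222
t = 2 is in the deceleration phase (t > T/2).
p = pf - 0.5*a*(T-t)^2 = 10.1 - 0.5*3.8222*1^2
= 8.1889


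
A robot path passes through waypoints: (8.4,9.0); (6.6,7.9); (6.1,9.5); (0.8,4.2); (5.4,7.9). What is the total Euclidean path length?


Segment lengths:
  seg1 = sqrt((-1.8)^2 + (-1.1)^2) = 2.1095
  seg2 = sqrt((-0.5)^2 + (1.6)^2) = 1.6763
  seg3 = sqrt((-5.3)^2 + (-5.3)^2) = 7.4953
  seg4 = sqrt((4.6)^2 + (3.7)^2) = 5.9034
Total = 17.1845


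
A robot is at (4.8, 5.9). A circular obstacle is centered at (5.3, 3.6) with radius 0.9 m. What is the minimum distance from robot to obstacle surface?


center_dist = sqrt((4.8-5.3)^2 + (5.9-3.6)^2)
= sqrt(0.25 + 5.29)
= 2.3537
min_dist = center_dist - radius = 2.3537 - 0.9 = 1.4537 m


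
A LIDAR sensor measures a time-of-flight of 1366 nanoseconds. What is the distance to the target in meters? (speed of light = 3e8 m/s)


tof = 1366 ns = 1.366e-06 s
dist = c * tof / 2
= 3e8 * 1.366e-06 / 2
= 204.9 m


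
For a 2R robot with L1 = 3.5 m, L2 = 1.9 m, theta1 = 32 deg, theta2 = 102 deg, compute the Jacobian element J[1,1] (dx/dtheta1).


J[1,1] = -L1*sin(t1) - L2*sin(t1+t2)
= -3.5*sin(32) - 1.9*sin(134)
= -3.2215


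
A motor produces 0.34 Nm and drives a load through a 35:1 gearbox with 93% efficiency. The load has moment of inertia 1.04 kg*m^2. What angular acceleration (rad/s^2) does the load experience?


tau_out = tau_motor * N * eta
= 0.34 * 35 * 0.93 = 11.067 Nm
alpha = tau_out / I = 11.067 / 1.04
= 10.6413 rad/s^2


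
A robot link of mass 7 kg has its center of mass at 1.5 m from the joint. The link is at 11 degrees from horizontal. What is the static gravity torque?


tau = m*g*L*cos(angle)
= 7 * 9.81 * 1.5 * cos(11 deg)
= 7 * 9.81 * 1.5 * 0.9816
= 101.1125 Nm


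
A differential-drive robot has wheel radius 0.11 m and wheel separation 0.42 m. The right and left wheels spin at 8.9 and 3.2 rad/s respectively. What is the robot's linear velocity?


vR = r*wR = 0.11*8.9 = 0.979 m/s
vL = r*wL = 0.11*3.2 = 0.352 m/s
v = (vR+vL)/2 = 0.6655 m/s
omega = (vR-vL)/L = 1.4929 rad/s
linear velocity = 0.6655 m/s


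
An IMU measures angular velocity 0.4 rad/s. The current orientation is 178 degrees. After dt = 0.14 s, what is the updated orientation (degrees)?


delta_theta = w * dt = 0.4 * 0.14 = 0.056 rad
= 3.2086 deg
theta_new = 178 + 3.2086 = 181.2086 deg


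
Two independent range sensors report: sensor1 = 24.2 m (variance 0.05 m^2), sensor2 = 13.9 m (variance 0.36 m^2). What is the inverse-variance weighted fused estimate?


w1 = (1/var1) / (1/var1 + 1/var2)
   = 20.0 / (20.0 + 2.7778) = 0.878
w2 = 1 - w1 = 0.122
fused = w1*s1 + w2*s2 = 21.2488 + 1.6951
= 22.9439 m


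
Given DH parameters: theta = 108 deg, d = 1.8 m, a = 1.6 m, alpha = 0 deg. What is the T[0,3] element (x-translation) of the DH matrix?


T[0,3] = a * cos(theta)
= 1.6 * cos(108 deg)
= 1.6 * -0.309
= -0.4944


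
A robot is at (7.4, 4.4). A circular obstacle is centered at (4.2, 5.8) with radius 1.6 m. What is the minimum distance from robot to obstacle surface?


center_dist = sqrt((7.4-4.2)^2 + (4.4-5.8)^2)
= sqrt(10.24 + 1.96)
= 3.4928
min_dist = center_dist - radius = 3.4928 - 1.6 = 1.8928 m


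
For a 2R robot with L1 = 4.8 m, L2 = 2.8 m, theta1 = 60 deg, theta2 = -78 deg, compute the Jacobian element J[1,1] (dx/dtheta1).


J[1,1] = -L1*sin(t1) - L2*sin(t1+t2)
= -4.8*sin(60) - 2.8*sin(-18)
= -3.2917


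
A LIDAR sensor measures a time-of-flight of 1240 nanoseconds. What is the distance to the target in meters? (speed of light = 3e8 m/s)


tof = 1240 ns = 1.24e-06 s
dist = c * tof / 2
= 3e8 * 1.24e-06 / 2
= 186.0 m


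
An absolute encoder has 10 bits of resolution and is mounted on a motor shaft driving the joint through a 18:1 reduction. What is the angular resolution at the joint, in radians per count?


counts = 2^10 = 1024
effective counts at joint = 1024 * 18 = 18432
resolution = 2*pi / 18432
= 3.4088e-04 rad/count


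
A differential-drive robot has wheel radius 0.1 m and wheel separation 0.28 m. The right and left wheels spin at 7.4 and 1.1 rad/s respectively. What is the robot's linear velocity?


vR = r*wR = 0.1*7.4 = 0.74 m/s
vL = r*wL = 0.1*1.1 = 0.11 m/s
v = (vR+vL)/2 = 0.425 m/s
omega = (vR-vL)/L = 2.25 rad/s
linear velocity = 0.425 m/s


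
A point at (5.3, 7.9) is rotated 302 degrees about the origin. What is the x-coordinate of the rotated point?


x' = x*cos(theta) - y*sin(theta)
cos(302 deg) = 0.5299, sin(302 deg) = -0.848
x' = 5.3 * 0.5299 - 7.9 * -0.848
= 2.8086 - -6.6996
= 9.5082


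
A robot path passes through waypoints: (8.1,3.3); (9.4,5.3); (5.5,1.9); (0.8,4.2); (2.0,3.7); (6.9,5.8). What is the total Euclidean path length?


Segment lengths:
  seg1 = sqrt((1.3)^2 + (2.0)^2) = 2.3854
  seg2 = sqrt((-3.9)^2 + (-3.4)^2) = 5.174
  seg3 = sqrt((-4.7)^2 + (2.3)^2) = 5.2326
  seg4 = sqrt((1.2)^2 + (-0.5)^2) = 1.3
  seg5 = sqrt((4.9)^2 + (2.1)^2) = 5.331
Total = 19.423


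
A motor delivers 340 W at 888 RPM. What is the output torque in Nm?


omega = 888 * 2*pi/60 = 92.9911 rad/s
tau = P / omega = 340 / 92.9911
= 3.6563 Nm


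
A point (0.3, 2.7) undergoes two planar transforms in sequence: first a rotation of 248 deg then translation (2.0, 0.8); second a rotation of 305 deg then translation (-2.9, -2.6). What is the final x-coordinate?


After transform 1:
x1 = cos(248)*0.3 - sin(248)*2.7 + 2.0 = 4.391
y1 = sin(248)*0.3 + cos(248)*2.7 + 0.8 = -0.4896
After transform 2:
x2 = cos(305)*4.391 - sin(305)*-0.4896 + -2.9
= -0.7825


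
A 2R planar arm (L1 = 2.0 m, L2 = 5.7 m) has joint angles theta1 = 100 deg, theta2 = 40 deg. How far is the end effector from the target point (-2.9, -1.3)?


End effector via forward kinematics:
x = L1*cos(t1) + L2*cos(t1+t2) = -4.7137
y = L1*sin(t1) + L2*sin(t1+t2) = 5.6335
Distance to target:
d = sqrt((-2.9 - -4.7137)^2 + (-1.3 - 5.6335)^2)
= sqrt(3.2897 + 48.0735)
= 7.1668 m


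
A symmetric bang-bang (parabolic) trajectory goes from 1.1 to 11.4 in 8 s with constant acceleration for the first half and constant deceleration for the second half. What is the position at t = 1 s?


Symmetric rest-to-rest: each phase covers (pf-p0)/2 in time T/2. 0.5*a*(T/2)^2 = (pf-p0)/2 => a = 4*(pf-p0)/T^2
a = 4*(11.4-1.1)/8^2 = 0.6438
t = 1 is in the acceleration phase (t <= T/2).
p = p0 + 0.5*a*t^2 = 1.1 + 0.5*0.6438*1^2
= 1.4219


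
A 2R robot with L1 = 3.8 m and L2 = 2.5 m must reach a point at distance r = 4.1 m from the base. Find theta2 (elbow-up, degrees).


cos(theta2) = (r^2 - L1^2 - L2^2) / (2*L1*L2)
cos(theta2) = (16.81 - 14.44 - 6.25) / 19.0
cos(theta2) = -0.204211
theta2 = 101.7833 degrees


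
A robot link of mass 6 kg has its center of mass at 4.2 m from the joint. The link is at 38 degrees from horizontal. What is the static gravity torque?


tau = m*g*L*cos(angle)
= 6 * 9.81 * 4.2 * cos(38 deg)
= 6 * 9.81 * 4.2 * 0.788
= 194.8057 Nm


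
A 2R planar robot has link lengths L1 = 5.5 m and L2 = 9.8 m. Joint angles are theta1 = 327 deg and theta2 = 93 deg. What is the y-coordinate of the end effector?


Convert angles to radians: theta1 = 5.7072, theta2 = 1.6232
y = L1*sin(theta1) + L2*sin(theta1+theta2)
y = -2.9955 + 8.487
y = 5.4915


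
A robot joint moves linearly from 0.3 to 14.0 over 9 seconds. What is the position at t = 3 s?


s = t/T = 3/9 = 0.3333
p(t) = p0 + (pf-p0)*s
= 0.3 + (14.0 - 0.3) * 0.3333
= 4.8667


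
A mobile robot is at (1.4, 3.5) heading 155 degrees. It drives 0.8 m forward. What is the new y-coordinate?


y_new = y0 + d*sin(theta)
= 3.5 + 0.8*sin(155)
= 3.5 + 0.3381
= 3.8381


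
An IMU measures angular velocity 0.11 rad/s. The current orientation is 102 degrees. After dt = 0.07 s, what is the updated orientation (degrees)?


delta_theta = w * dt = 0.11 * 0.07 = 0.0077 rad
= 0.4412 deg
theta_new = 102 + 0.4412 = 102.4412 deg


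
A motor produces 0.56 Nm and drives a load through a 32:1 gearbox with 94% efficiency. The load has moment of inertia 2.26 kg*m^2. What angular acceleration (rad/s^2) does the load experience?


tau_out = tau_motor * N * eta
= 0.56 * 32 * 0.94 = 16.8448 Nm
alpha = tau_out / I = 16.8448 / 2.26
= 7.4535 rad/s^2


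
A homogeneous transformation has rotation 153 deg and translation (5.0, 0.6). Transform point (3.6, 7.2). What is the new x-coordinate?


x' = cos(theta)*px - sin(theta)*py + tx
= -0.891*3.6 - 0.454*7.2 + 5.0
= -1.4764


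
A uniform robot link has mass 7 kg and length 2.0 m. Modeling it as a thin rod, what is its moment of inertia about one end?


I = (1/3) * m * L^2
= (1/3) * 7 * 2.0^2
= 0.333333 * 7 * 4.0
= 9.3333 kg*m^2


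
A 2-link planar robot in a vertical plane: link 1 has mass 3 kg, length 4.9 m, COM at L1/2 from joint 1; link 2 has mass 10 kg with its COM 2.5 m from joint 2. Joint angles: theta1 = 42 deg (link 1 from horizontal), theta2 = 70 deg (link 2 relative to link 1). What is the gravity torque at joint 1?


Horizontal distance from joint 1 to link-1 COM:
  x_c1 = (L1/2)*cos(t1) = 2.45 * 0.7431 = 1.8207 m
Horizontal distance from joint 1 to link-2 COM:
  x_c2 = L1*cos(t1) + Lc2*cos(t1+t2)
       = 4.9*0.7431 + 2.5*-0.3746 = 2.7049 m
tau1 = m1*g*x_c1 + m2*g*x_c2
     = 3*9.81*1.8207 + 10*9.81*2.7049
     = 53.5833 + 265.35
     = 318.9334 Nm


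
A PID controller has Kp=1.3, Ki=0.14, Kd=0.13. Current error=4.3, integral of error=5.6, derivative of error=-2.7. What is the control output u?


u = Kp*e + Ki*int(e) + Kd*de/dt
= 1.3*4.3 + 0.14*5.6 + 0.13*(-2.7)
= 5.59 + 0.784 + -0.351
= 6.023


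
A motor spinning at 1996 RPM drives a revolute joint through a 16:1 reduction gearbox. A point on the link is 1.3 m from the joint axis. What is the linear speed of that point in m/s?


omega_motor = 1996 * 2*pi/60 = 209.0206 rad/s
omega_joint = omega_motor / 16 = 13.0638 rad/s
v = omega_joint * r = 13.0638 * 1.3
= 16.9829 m/s


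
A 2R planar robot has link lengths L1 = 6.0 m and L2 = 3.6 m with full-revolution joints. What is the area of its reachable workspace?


r_max = L1 + L2 = 9.6 m
r_min = |L1 - L2| = 2.4 m
Area = pi*(r_max^2 - r_min^2)
= pi*(92.16 - 5.76)
= pi * 86.4
= 271.4336 m^2


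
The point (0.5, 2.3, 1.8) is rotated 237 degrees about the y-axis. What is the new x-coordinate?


Rotation about y-axis: x' = x*cos(theta) + z*sin(theta)
= 0.5 * -0.5446 + 1.8 * -0.8387
= -1.7819


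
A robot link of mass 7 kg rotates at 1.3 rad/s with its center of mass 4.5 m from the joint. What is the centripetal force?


F = m * omega^2 * r
= 7 * 1.3^2 * 4.5
= 7 * 1.69 * 4.5
= 53.235 N


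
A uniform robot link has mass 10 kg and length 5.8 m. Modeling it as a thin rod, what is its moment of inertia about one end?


I = (1/3) * m * L^2
= (1/3) * 10 * 5.8^2
= 0.333333 * 10 * 33.64
= 112.1333 kg*m^2


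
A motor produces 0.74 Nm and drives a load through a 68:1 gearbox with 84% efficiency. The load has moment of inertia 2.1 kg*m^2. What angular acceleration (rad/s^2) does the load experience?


tau_out = tau_motor * N * eta
= 0.74 * 68 * 0.84 = 42.2688 Nm
alpha = tau_out / I = 42.2688 / 2.1
= 20.128 rad/s^2


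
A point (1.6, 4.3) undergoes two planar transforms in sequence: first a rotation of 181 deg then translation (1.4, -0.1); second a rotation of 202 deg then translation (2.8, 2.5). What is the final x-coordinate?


After transform 1:
x1 = cos(181)*1.6 - sin(181)*4.3 + 1.4 = -0.1247
y1 = sin(181)*1.6 + cos(181)*4.3 + -0.1 = -4.4273
After transform 2:
x2 = cos(202)*-0.1247 - sin(202)*-4.4273 + 2.8
= 1.2571


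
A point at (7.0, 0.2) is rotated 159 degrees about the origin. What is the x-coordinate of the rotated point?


x' = x*cos(theta) - y*sin(theta)
cos(159 deg) = -0.9336, sin(159 deg) = 0.3584
x' = 7.0 * -0.9336 - 0.2 * 0.3584
= -6.5351 - 0.0717
= -6.6067


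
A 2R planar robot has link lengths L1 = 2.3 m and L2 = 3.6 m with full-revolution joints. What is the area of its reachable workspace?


r_max = L1 + L2 = 5.9 m
r_min = |L1 - L2| = 1.3 m
Area = pi*(r_max^2 - r_min^2)
= pi*(34.81 - 1.69)
= pi * 33.12
= 104.0495 m^2


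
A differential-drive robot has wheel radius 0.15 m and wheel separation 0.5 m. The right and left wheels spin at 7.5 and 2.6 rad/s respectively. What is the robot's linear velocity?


vR = r*wR = 0.15*7.5 = 1.125 m/s
vL = r*wL = 0.15*2.6 = 0.39 m/s
v = (vR+vL)/2 = 0.7575 m/s
omega = (vR-vL)/L = 1.47 rad/s
linear velocity = 0.7575 m/s


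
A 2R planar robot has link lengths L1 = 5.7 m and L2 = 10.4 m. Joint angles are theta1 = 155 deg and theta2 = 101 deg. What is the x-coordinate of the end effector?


Convert angles to radians: theta1 = 2.7053, theta2 = 1.7628
x = L1*cos(theta1) + L2*cos(theta1+theta2)
x = -5.166 + -2.516
x = -7.6819


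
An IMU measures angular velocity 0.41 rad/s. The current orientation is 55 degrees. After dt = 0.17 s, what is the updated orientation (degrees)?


delta_theta = w * dt = 0.41 * 0.17 = 0.0697 rad
= 3.9935 deg
theta_new = 55 + 3.9935 = 58.9935 deg


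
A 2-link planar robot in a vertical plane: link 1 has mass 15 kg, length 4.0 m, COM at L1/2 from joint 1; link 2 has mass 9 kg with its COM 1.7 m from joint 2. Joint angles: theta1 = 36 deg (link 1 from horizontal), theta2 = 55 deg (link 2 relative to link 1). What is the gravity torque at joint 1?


Horizontal distance from joint 1 to link-1 COM:
  x_c1 = (L1/2)*cos(t1) = 2.0 * 0.809 = 1.618 m
Horizontal distance from joint 1 to link-2 COM:
  x_c2 = L1*cos(t1) + Lc2*cos(t1+t2)
       = 4.0*0.809 + 1.7*-0.0175 = 3.2064 m
tau1 = m1*g*x_c1 + m2*g*x_c2
     = 15*9.81*1.618 + 9*9.81*3.2064
     = 238.0937 + 283.093
     = 521.1867 Nm


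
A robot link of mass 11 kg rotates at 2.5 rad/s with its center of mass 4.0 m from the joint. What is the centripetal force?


F = m * omega^2 * r
= 11 * 2.5^2 * 4.0
= 11 * 6.25 * 4.0
= 275.0 N


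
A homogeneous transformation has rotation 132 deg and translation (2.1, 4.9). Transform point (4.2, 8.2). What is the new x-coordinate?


x' = cos(theta)*px - sin(theta)*py + tx
= -0.6691*4.2 - 0.7431*8.2 + 2.1
= -6.8041


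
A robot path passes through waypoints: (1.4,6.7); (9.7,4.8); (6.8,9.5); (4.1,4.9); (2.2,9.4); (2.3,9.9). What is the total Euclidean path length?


Segment lengths:
  seg1 = sqrt((8.3)^2 + (-1.9)^2) = 8.5147
  seg2 = sqrt((-2.9)^2 + (4.7)^2) = 5.5227
  seg3 = sqrt((-2.7)^2 + (-4.6)^2) = 5.3339
  seg4 = sqrt((-1.9)^2 + (4.5)^2) = 4.8847
  seg5 = sqrt((0.1)^2 + (0.5)^2) = 0.5099
Total = 24.7658


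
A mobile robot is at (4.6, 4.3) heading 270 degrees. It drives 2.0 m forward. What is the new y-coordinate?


y_new = y0 + d*sin(theta)
= 4.3 + 2.0*sin(270)
= 4.3 + -2.0
= 2.3


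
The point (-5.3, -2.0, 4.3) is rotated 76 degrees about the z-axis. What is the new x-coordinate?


Rotation about z-axis: x' = x*cos(theta) - y*sin(theta)
= -5.3 * 0.2419 - -2.0 * 0.9703
= 0.6584


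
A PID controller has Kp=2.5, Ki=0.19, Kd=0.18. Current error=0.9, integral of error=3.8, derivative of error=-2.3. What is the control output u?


u = Kp*e + Ki*int(e) + Kd*de/dt
= 2.5*0.9 + 0.19*3.8 + 0.18*(-2.3)
= 2.25 + 0.722 + -0.414
= 2.558


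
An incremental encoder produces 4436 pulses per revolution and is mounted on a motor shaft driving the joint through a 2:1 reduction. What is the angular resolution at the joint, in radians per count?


counts per rev = 4436
effective counts at joint = 4436 * 2 = 8872
resolution = 2*pi / 8872
= 7.0820e-04 rad/count


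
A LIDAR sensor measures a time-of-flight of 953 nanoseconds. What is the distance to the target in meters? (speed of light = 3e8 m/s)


tof = 953 ns = 9.53e-07 s
dist = c * tof / 2
= 3e8 * 9.53e-07 / 2
= 142.95 m


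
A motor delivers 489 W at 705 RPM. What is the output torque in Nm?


omega = 705 * 2*pi/60 = 73.8274 rad/s
tau = P / omega = 489 / 73.8274
= 6.6236 Nm


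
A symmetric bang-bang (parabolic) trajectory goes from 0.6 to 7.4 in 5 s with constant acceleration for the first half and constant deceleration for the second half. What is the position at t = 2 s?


Symmetric rest-to-rest: each phase covers (pf-p0)/2 in time T/2. 0.5*a*(T/2)^2 = (pf-p0)/2 => a = 4*(pf-p0)/T^2
a = 4*(7.4-0.6)/5^2 = 1.088
t = 2 is in the acceleration phase (t <= T/2).
p = p0 + 0.5*a*t^2 = 0.6 + 0.5*1.088*2^2
= 2.776


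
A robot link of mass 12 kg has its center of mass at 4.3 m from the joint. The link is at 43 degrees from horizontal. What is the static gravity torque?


tau = m*g*L*cos(angle)
= 12 * 9.81 * 4.3 * cos(43 deg)
= 12 * 9.81 * 4.3 * 0.7314
= 370.2083 Nm


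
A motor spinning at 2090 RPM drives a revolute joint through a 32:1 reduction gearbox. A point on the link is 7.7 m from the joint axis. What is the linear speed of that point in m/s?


omega_motor = 2090 * 2*pi/60 = 218.8643 rad/s
omega_joint = omega_motor / 32 = 6.8395 rad/s
v = omega_joint * r = 6.8395 * 7.7
= 52.6642 m/s


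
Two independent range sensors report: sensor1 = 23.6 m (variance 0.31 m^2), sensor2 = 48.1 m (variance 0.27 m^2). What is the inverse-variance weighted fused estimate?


w1 = (1/var1) / (1/var1 + 1/var2)
   = 3.2258 / (3.2258 + 3.7037) = 0.4655
w2 = 1 - w1 = 0.5345
fused = w1*s1 + w2*s2 = 10.9862 + 25.7086
= 36.6948 m


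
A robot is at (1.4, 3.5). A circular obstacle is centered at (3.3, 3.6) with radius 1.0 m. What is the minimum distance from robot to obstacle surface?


center_dist = sqrt((1.4-3.3)^2 + (3.5-3.6)^2)
= sqrt(3.61 + 0.01)
= 1.9026
min_dist = center_dist - radius = 1.9026 - 1.0 = 0.9026 m


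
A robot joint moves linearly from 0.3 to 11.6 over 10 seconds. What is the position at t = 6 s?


s = t/T = 6/10 = 0.6
p(t) = p0 + (pf-p0)*s
= 0.3 + (11.6 - 0.3) * 0.6
= 7.08


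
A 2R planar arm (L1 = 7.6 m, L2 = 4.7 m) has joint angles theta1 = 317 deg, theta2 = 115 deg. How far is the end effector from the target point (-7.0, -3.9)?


End effector via forward kinematics:
x = L1*cos(t1) + L2*cos(t1+t2) = 7.0107
y = L1*sin(t1) + L2*sin(t1+t2) = -0.7132
Distance to target:
d = sqrt((-7.0 - 7.0107)^2 + (-3.9 - -0.7132)^2)
= sqrt(196.2988 + 10.1556)
= 14.3685 m


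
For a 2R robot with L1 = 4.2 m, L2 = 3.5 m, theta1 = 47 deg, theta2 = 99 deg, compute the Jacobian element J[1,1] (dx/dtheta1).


J[1,1] = -L1*sin(t1) - L2*sin(t1+t2)
= -4.2*sin(47) - 3.5*sin(146)
= -5.0289


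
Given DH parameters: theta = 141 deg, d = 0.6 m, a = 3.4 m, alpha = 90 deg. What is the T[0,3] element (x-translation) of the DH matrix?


T[0,3] = a * cos(theta)
= 3.4 * cos(141 deg)
= 3.4 * -0.7771
= -2.6423


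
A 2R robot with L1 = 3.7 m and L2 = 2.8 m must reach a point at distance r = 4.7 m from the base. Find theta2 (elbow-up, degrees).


cos(theta2) = (r^2 - L1^2 - L2^2) / (2*L1*L2)
cos(theta2) = (22.09 - 13.69 - 7.84) / 20.72
cos(theta2) = 0.027027
theta2 = 88.4513 degrees


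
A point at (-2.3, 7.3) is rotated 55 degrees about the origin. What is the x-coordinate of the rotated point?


x' = x*cos(theta) - y*sin(theta)
cos(55 deg) = 0.5736, sin(55 deg) = 0.8192
x' = -2.3 * 0.5736 - 7.3 * 0.8192
= -1.3192 - 5.9798
= -7.299


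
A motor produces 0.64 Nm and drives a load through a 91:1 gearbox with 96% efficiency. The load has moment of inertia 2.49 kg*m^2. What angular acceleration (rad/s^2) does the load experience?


tau_out = tau_motor * N * eta
= 0.64 * 91 * 0.96 = 55.9104 Nm
alpha = tau_out / I = 55.9104 / 2.49
= 22.454 rad/s^2


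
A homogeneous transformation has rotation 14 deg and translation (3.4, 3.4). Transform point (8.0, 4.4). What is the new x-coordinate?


x' = cos(theta)*px - sin(theta)*py + tx
= 0.9703*8.0 - 0.2419*4.4 + 3.4
= 10.0979


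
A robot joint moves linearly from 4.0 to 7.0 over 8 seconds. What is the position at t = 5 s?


s = t/T = 5/8 = 0.625
p(t) = p0 + (pf-p0)*s
= 4.0 + (7.0 - 4.0) * 0.625
= 5.875


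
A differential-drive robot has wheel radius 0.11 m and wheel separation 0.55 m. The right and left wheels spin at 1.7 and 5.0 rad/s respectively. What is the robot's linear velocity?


vR = r*wR = 0.11*1.7 = 0.187 m/s
vL = r*wL = 0.11*5.0 = 0.55 m/s
v = (vR+vL)/2 = 0.3685 m/s
omega = (vR-vL)/L = -0.66 rad/s
linear velocity = 0.3685 m/s


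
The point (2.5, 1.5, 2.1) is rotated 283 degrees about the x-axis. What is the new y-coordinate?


Rotation about x-axis: y' = y*cos(theta) - z*sin(theta)
= 1.5 * 0.225 - 2.1 * -0.9744
= 2.3836


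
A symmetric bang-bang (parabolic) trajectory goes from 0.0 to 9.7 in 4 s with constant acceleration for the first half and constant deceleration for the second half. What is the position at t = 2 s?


Symmetric rest-to-rest: each phase covers (pf-p0)/2 in time T/2. 0.5*a*(T/2)^2 = (pf-p0)/2 => a = 4*(pf-p0)/T^2
a = 4*(9.7-0.0)/4^2 = 2.425
t = 2 is in the acceleration phase (t <= T/2).
p = p0 + 0.5*a*t^2 = 0.0 + 0.5*2.425*2^2
= 4.85


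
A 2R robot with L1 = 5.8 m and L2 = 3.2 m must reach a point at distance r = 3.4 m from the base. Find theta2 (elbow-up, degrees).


cos(theta2) = (r^2 - L1^2 - L2^2) / (2*L1*L2)
cos(theta2) = (11.56 - 33.64 - 10.24) / 37.12
cos(theta2) = -0.87069
theta2 = 150.5389 degrees


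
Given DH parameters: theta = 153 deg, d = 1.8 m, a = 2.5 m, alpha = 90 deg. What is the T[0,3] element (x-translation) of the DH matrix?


T[0,3] = a * cos(theta)
= 2.5 * cos(153 deg)
= 2.5 * -0.891
= -2.2275


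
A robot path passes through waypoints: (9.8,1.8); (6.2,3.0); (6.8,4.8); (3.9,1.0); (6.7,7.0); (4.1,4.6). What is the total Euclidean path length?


Segment lengths:
  seg1 = sqrt((-3.6)^2 + (1.2)^2) = 3.7947
  seg2 = sqrt((0.6)^2 + (1.8)^2) = 1.8974
  seg3 = sqrt((-2.9)^2 + (-3.8)^2) = 4.7802
  seg4 = sqrt((2.8)^2 + (6.0)^2) = 6.6212
  seg5 = sqrt((-2.6)^2 + (-2.4)^2) = 3.5384
Total = 20.6318


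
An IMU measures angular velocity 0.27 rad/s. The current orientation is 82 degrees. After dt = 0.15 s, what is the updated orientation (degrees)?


delta_theta = w * dt = 0.27 * 0.15 = 0.0405 rad
= 2.3205 deg
theta_new = 82 + 2.3205 = 84.3205 deg


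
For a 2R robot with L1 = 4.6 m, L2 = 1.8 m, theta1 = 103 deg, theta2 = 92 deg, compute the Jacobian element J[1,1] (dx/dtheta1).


J[1,1] = -L1*sin(t1) - L2*sin(t1+t2)
= -4.6*sin(103) - 1.8*sin(195)
= -4.0162


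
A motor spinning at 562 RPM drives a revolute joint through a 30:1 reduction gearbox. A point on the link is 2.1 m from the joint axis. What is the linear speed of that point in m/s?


omega_motor = 562 * 2*pi/60 = 58.8525 rad/s
omega_joint = omega_motor / 30 = 1.9618 rad/s
v = omega_joint * r = 1.9618 * 2.1
= 4.1197 m/s


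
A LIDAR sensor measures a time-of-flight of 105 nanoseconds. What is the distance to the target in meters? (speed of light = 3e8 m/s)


tof = 105 ns = 1.05e-07 s
dist = c * tof / 2
= 3e8 * 1.05e-07 / 2
= 15.75 m


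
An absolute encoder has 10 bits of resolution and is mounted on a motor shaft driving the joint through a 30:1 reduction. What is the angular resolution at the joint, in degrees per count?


counts = 2^10 = 1024
effective counts at joint = 1024 * 30 = 30720
resolution = 360 / 30720
= 0.0117 deg/count


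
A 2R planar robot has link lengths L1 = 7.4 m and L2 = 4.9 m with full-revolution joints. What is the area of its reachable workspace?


r_max = L1 + L2 = 12.3 m
r_min = |L1 - L2| = 2.5 m
Area = pi*(r_max^2 - r_min^2)
= pi*(151.29 - 6.25)
= pi * 145.04
= 455.6566 m^2


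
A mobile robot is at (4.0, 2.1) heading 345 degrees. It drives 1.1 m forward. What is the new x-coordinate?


x_new = x0 + d*cos(theta)
= 4.0 + 1.1*cos(345)
= 4.0 + 1.0625
= 5.0625


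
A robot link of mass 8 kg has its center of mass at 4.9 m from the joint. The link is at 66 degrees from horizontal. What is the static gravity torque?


tau = m*g*L*cos(angle)
= 8 * 9.81 * 4.9 * cos(66 deg)
= 8 * 9.81 * 4.9 * 0.4067
= 156.4114 Nm


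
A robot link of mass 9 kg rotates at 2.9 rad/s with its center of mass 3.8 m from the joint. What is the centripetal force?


F = m * omega^2 * r
= 9 * 2.9^2 * 3.8
= 9 * 8.41 * 3.8
= 287.622 N


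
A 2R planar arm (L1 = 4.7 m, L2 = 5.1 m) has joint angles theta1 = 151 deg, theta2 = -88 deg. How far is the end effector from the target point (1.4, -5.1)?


End effector via forward kinematics:
x = L1*cos(t1) + L2*cos(t1+t2) = -1.7954
y = L1*sin(t1) + L2*sin(t1+t2) = 6.8227
Distance to target:
d = sqrt((1.4 - -1.7954)^2 + (-5.1 - 6.8227)^2)
= sqrt(10.2103 + 142.1517)
= 12.3435 m


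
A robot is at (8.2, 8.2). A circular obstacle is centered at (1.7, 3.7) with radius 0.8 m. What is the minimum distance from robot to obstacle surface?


center_dist = sqrt((8.2-1.7)^2 + (8.2-3.7)^2)
= sqrt(42.25 + 20.25)
= 7.9057
min_dist = center_dist - radius = 7.9057 - 0.8 = 7.1057 m


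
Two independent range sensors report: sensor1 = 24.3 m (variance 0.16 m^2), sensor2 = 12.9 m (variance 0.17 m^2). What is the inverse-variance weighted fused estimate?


w1 = (1/var1) / (1/var1 + 1/var2)
   = 6.25 / (6.25 + 5.8824) = 0.5152
w2 = 1 - w1 = 0.4848
fused = w1*s1 + w2*s2 = 12.5182 + 6.2545
= 18.7727 m


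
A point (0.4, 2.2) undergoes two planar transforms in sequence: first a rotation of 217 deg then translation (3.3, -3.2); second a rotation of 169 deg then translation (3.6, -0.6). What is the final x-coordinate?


After transform 1:
x1 = cos(217)*0.4 - sin(217)*2.2 + 3.3 = 4.3045
y1 = sin(217)*0.4 + cos(217)*2.2 + -3.2 = -5.1977
After transform 2:
x2 = cos(169)*4.3045 - sin(169)*-5.1977 + 3.6
= 0.3663


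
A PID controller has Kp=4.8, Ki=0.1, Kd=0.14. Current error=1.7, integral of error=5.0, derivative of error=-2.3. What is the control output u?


u = Kp*e + Ki*int(e) + Kd*de/dt
= 4.8*1.7 + 0.1*5.0 + 0.14*(-2.3)
= 8.16 + 0.5 + -0.322
= 8.338


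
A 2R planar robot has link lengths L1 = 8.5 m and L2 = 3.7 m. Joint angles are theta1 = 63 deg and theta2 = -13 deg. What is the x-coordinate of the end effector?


Convert angles to radians: theta1 = 1.0996, theta2 = -0.2269
x = L1*cos(theta1) + L2*cos(theta1+theta2)
x = 3.8589 + 2.3783
x = 6.2372


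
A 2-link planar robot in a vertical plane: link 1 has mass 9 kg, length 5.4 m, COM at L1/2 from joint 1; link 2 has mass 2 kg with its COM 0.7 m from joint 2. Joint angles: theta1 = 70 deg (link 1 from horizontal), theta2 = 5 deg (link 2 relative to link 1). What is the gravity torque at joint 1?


Horizontal distance from joint 1 to link-1 COM:
  x_c1 = (L1/2)*cos(t1) = 2.7 * 0.342 = 0.9235 m
Horizontal distance from joint 1 to link-2 COM:
  x_c2 = L1*cos(t1) + Lc2*cos(t1+t2)
       = 5.4*0.342 + 0.7*0.2588 = 2.0281 m
tau1 = m1*g*x_c1 + m2*g*x_c2
     = 9*9.81*0.9235 + 2*9.81*2.0281
     = 81.5318 + 39.791
     = 121.3228 Nm


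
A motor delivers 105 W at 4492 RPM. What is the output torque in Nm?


omega = 4492 * 2*pi/60 = 470.4011 rad/s
tau = P / omega = 105 / 470.4011
= 0.2232 Nm


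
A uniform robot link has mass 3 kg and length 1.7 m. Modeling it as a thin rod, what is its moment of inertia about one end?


I = (1/3) * m * L^2
= (1/3) * 3 * 1.7^2
= 0.333333 * 3 * 2.89
= 2.89 kg*m^2


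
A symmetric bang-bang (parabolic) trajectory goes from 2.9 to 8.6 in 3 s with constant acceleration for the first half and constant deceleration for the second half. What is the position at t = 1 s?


Symmetric rest-to-rest: each phase covers (pf-p0)/2 in time T/2. 0.5*a*(T/2)^2 = (pf-p0)/2 => a = 4*(pf-p0)/T^2
a = 4*(8.6-2.9)/3^2 = 2.5333
t = 1 is in the acceleration phase (t <= T/2).
p = p0 + 0.5*a*t^2 = 2.9 + 0.5*2.5333*1^2
= 4.1667


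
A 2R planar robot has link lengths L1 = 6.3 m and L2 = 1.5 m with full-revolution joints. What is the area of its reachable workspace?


r_max = L1 + L2 = 7.8 m
r_min = |L1 - L2| = 4.8 m
Area = pi*(r_max^2 - r_min^2)
= pi*(60.84 - 23.04)
= pi * 37.8
= 118.7522 m^2


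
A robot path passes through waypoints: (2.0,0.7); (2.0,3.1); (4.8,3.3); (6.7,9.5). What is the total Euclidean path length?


Segment lengths:
  seg1 = sqrt((0.0)^2 + (2.4)^2) = 2.4
  seg2 = sqrt((2.8)^2 + (0.2)^2) = 2.8071
  seg3 = sqrt((1.9)^2 + (6.2)^2) = 6.4846
Total = 11.6917


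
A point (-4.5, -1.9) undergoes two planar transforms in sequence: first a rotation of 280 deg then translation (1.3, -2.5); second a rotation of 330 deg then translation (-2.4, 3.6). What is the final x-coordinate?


After transform 1:
x1 = cos(280)*-4.5 - sin(280)*-1.9 + 1.3 = -1.3526
y1 = sin(280)*-4.5 + cos(280)*-1.9 + -2.5 = 1.6017
After transform 2:
x2 = cos(330)*-1.3526 - sin(330)*1.6017 + -2.4
= -2.7705


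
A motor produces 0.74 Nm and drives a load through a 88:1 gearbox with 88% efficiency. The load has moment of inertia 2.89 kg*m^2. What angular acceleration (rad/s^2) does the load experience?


tau_out = tau_motor * N * eta
= 0.74 * 88 * 0.88 = 57.3056 Nm
alpha = tau_out / I = 57.3056 / 2.89
= 19.8289 rad/s^2


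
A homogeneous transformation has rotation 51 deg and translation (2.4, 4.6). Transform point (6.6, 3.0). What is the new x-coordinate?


x' = cos(theta)*px - sin(theta)*py + tx
= 0.6293*6.6 - 0.7771*3.0 + 2.4
= 4.2221


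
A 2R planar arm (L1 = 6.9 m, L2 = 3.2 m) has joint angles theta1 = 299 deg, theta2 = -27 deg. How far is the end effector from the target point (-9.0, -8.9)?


End effector via forward kinematics:
x = L1*cos(t1) + L2*cos(t1+t2) = 3.4569
y = L1*sin(t1) + L2*sin(t1+t2) = -9.2329
Distance to target:
d = sqrt((-9.0 - 3.4569)^2 + (-8.9 - -9.2329)^2)
= sqrt(155.1735 + 0.1108)
= 12.4613 m


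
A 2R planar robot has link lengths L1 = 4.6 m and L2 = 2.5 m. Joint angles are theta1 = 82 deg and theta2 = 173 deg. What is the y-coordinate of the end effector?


Convert angles to radians: theta1 = 1.4312, theta2 = 3.0194
y = L1*sin(theta1) + L2*sin(theta1+theta2)
y = 4.5552 + -2.4148
y = 2.1404


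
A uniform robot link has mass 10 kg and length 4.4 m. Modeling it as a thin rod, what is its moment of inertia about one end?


I = (1/3) * m * L^2
= (1/3) * 10 * 4.4^2
= 0.333333 * 10 * 19.36
= 64.5333 kg*m^2


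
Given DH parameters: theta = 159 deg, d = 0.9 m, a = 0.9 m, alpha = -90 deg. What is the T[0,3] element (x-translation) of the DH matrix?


T[0,3] = a * cos(theta)
= 0.9 * cos(159 deg)
= 0.9 * -0.9336
= -0.8402


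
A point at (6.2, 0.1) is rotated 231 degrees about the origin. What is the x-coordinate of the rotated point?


x' = x*cos(theta) - y*sin(theta)
cos(231 deg) = -0.6293, sin(231 deg) = -0.7771
x' = 6.2 * -0.6293 - 0.1 * -0.7771
= -3.9018 - -0.0777
= -3.8241


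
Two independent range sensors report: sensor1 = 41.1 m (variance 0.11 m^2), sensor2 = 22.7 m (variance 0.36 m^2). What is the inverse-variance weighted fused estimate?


w1 = (1/var1) / (1/var1 + 1/var2)
   = 9.0909 / (9.0909 + 2.7778) = 0.766
w2 = 1 - w1 = 0.234
fused = w1*s1 + w2*s2 = 31.4809 + 5.3128
= 36.7936 m


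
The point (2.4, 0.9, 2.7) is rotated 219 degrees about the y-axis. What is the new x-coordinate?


Rotation about y-axis: x' = x*cos(theta) + z*sin(theta)
= 2.4 * -0.7771 + 2.7 * -0.6293
= -3.5643


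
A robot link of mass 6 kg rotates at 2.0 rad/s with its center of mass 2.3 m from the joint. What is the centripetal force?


F = m * omega^2 * r
= 6 * 2.0^2 * 2.3
= 6 * 4.0 * 2.3
= 55.2 N


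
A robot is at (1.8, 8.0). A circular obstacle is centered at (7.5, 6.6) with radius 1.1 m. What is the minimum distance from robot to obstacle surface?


center_dist = sqrt((1.8-7.5)^2 + (8.0-6.6)^2)
= sqrt(32.49 + 1.96)
= 5.8694
min_dist = center_dist - radius = 5.8694 - 1.1 = 4.7694 m


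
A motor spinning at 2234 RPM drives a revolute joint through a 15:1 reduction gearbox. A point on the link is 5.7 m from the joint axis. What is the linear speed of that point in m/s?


omega_motor = 2234 * 2*pi/60 = 233.9439 rad/s
omega_joint = omega_motor / 15 = 15.5963 rad/s
v = omega_joint * r = 15.5963 * 5.7
= 88.8987 m/s


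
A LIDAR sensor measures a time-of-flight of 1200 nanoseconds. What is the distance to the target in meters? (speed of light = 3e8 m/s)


tof = 1200 ns = 1.2e-06 s
dist = c * tof / 2
= 3e8 * 1.2e-06 / 2
= 180.0 m


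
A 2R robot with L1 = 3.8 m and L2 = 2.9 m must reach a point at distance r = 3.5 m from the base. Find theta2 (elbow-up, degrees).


cos(theta2) = (r^2 - L1^2 - L2^2) / (2*L1*L2)
cos(theta2) = (12.25 - 14.44 - 8.41) / 22.04
cos(theta2) = -0.480944
theta2 = 118.7471 degrees


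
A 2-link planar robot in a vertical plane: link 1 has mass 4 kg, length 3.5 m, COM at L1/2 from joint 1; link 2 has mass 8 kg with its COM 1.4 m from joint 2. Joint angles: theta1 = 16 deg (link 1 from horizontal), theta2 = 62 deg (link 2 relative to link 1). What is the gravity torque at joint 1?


Horizontal distance from joint 1 to link-1 COM:
  x_c1 = (L1/2)*cos(t1) = 1.75 * 0.9613 = 1.6822 m
Horizontal distance from joint 1 to link-2 COM:
  x_c2 = L1*cos(t1) + Lc2*cos(t1+t2)
       = 3.5*0.9613 + 1.4*0.2079 = 3.6555 m
tau1 = m1*g*x_c1 + m2*g*x_c2
     = 4*9.81*1.6822 + 8*9.81*3.6555
     = 66.0098 + 286.883
     = 352.8929 Nm


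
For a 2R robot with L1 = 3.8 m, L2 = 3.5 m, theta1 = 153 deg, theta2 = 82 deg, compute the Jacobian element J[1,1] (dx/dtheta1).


J[1,1] = -L1*sin(t1) - L2*sin(t1+t2)
= -3.8*sin(153) - 3.5*sin(235)
= 1.1419
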